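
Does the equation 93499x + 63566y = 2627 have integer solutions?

yes

gcd(93499, 63566):
  93499 = 1·63566 + 29933
  63566 = 2·29933 + 3700
  29933 = 8·3700 + 333
  3700 = 11·333 + 37
  333 = 9·37
so gcd(93499, 63566) = 37.
37 divides 2627, so integer solutions exist.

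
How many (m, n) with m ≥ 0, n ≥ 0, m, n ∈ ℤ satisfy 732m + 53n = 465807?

gcd(732, 53):
  732 = 13×53 + 43
  53 = 1×43 + 10
  43 = 4×10 + 3
  10 = 3×3 + 1
  3 = 3×1
so gcd(732, 53) = 1.
Back-substitute for Bézout coefficients:
  1 = 10 - 3×3
  ... = 732×(-16) + 53×(221)
Scale by 465807: one solution is (-7452912, 102943347). Reduce m mod 53: (1, 8775).
General: m = 1 + 53t, n = 8775 - 732t.
m ≥ 0 ⇒ t ≥ 0; n ≥ 0 ⇒ t ≤ 11. So t ∈ [0, 11]: 12 solutions.

12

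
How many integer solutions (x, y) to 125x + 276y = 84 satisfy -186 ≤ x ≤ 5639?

21

gcd(276, 125) = 1  (276 = 2×125 + 26, 125 = 4×26 + 21, 26 = 1×21 + 5, 21 = 4×5 + 1, 5 = 5×1).
Back-substituting, 125×(53) + 276×(-24) = 1.
Scale by 84: particular solution (4452, -2016); reduce x mod 276: (36, -16).
General solution: x = 36 + 276t, y = -16 - 125t for integer t.
-186 ≤ 36 + 276t ≤ 5639 gives t ∈ [0, 20], which is 21 values.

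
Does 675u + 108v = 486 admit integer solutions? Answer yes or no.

yes

gcd(675, 108) = 27.
27 divides 486, so integer solutions exist.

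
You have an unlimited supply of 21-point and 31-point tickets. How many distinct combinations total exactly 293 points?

Need nonnegative integers with 21j + 31k = 293.
gcd(21, 31) = 1, and 21·(3) + 31·(-2) = 1.
So (j₀, k₀) = (879, -586); general j = 879 + 31t, k = -586 - 21t.
j ≥ 0 ⇒ t ≥ -28; k ≥ 0 ⇒ t ≤ -28. That's 1 value of t.

1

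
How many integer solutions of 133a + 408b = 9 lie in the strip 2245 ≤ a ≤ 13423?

27

gcd(408, 133) = 1.
By Bézout, 133×(181) + 408×(-59) = 1.
Particular solution: (405, -132).
General solution: a = 405 + 408t, b = -132 - 133t for integer t.
2245 ≤ 405 + 408t ≤ 13423 gives t ∈ [5, 31], which is 27 values.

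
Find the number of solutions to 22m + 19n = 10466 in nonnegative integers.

25

gcd(22, 19) = 1.
By Bézout, 22×(-6) + 19×(7) = 1.
One solution: (18, 530).
General: m = 18 + 19t, n = 530 - 22t.
m ≥ 0 ⇒ t ≥ 0; n ≥ 0 ⇒ t ≤ 24. So t ∈ [0, 24]: 25 solutions.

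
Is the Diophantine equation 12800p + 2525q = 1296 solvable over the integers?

gcd(12800, 2525) = 25.
25 does not divide 1296 (remainder 21), so no integer solutions.

no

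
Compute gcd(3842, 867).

gcd(3842, 867):
  3842 = 4·867 + 374
  867 = 2·374 + 119
  374 = 3·119 + 17
  119 = 7·17
so gcd(3842, 867) = 17.

17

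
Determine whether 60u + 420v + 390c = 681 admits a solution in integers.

no

gcd(420, 60) = 60  (420 = 7*60).
gcd(60, 390) = 30.
30 does not divide 681 (remainder 21), so no integer solutions.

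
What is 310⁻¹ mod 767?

240

gcd(767, 310):
  767 = 2*310 + 147
  310 = 2*147 + 16
  147 = 9*16 + 3
  16 = 5*3 + 1
  3 = 3*1
so gcd(767, 310) = 1.
Back-substitute for Bézout coefficients:
  1 = 16 - 5*3
  ... = 310*(240) + 767*(-97)
So 310*240 ≡ 1 (mod 767), and 240 mod 767 = 240.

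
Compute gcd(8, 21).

gcd(21, 8):
  21 = 2×8 + 5
  8 = 1×5 + 3
  5 = 1×3 + 2
  3 = 1×2 + 1
  2 = 2×1
so gcd(21, 8) = 1.

1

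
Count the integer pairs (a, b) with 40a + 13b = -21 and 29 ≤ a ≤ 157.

10

gcd(40, 13) = 1.
By Bézout, 40×(1) + 13×(-3) = 1.
Particular solution: (5, -17).
General solution: a = 5 + 13t, b = -17 - 40t for integer t.
29 ≤ 5 + 13t ≤ 157 gives t ∈ [2, 11], which is 10 values.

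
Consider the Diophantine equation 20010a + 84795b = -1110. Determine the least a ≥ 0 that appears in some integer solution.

3407

gcd(84795, 20010) = 15.
15 divides -1110, so solutions exist.
By Bézout, 20010·(-428) + 84795·(101) = 15.
Scale by -1110/15 = -74: (a₀, b₀) = (31672, -7474).
General solution: a = 31672 + 5653t, b = -7474 - 1334t for integer t.
a ≥ 0: smallest is 31672 mod 5653 = 3407 (at t = -5), with b = -804.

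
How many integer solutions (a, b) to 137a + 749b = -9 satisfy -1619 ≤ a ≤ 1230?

4

gcd(749, 137) = 1  (749 = 5×137 + 64, 137 = 2×64 + 9, 64 = 7×9 + 1, 9 = 9×1).
Back-substituting, 137×(-82) + 749×(15) = 1.
Scale by -9: particular solution (738, -135); reduce a mod 749: (738, -135).
General solution: a = 738 + 749t, b = -135 - 137t for integer t.
-1619 ≤ 738 + 749t ≤ 1230 gives t ∈ [-3, 0], which is 4 values.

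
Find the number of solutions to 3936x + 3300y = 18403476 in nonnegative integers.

17

gcd(3936, 3300) = 12.
By Bézout, 3936*(-83) + 3300*(99) = 12.
One solution: (191, 5349).
General: x = 191 + 275t, y = 5349 - 328t.
x ≥ 0 ⇒ t ≥ 0; y ≥ 0 ⇒ t ≤ 16. So t ∈ [0, 16]: 17 solutions.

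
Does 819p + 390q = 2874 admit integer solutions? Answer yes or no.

gcd(819, 390) = 39.
39 does not divide 2874 (remainder 27), so no integer solutions.

no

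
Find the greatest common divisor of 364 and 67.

gcd(364, 67):
  364 = 5·67 + 29
  67 = 2·29 + 9
  29 = 3·9 + 2
  9 = 4·2 + 1
  2 = 2·1
so gcd(364, 67) = 1.

1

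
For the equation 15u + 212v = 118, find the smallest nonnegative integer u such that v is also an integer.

22

gcd(212, 15):
  212 = 14×15 + 2
  15 = 7×2 + 1
  2 = 2×1
so gcd(212, 15) = 1.
1 divides 118, so solutions exist.
Back-substitute for Bézout coefficients:
  1 = 15 - 7×2
  ... = 15×(99) + 212×(-7)
Scale by 118/1 = 118: (u₀, v₀) = (11682, -826).
General solution: u = 11682 + 212t, v = -826 - 15t for integer t.
u ≥ 0: smallest is 11682 mod 212 = 22 (at t = -55), with v = -1.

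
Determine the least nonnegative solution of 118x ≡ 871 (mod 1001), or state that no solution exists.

gcd(1001, 118):
  1001 = 8·118 + 57
  118 = 2·57 + 4
  57 = 14·4 + 1
  4 = 4·1
so gcd(1001, 118) = 1.
1 divides 871, so solutions exist.
Back-substitute for Bézout coefficients:
  1 = 57 - 14·4
  ... = 118·(-246) + 1001·(29)
So 118·(-246) ≡ 1 (mod 1001); multiply by 871: x ≡ -214266 (mod 1001).
Smallest nonnegative: x = -214266 mod 1001 = 949.

949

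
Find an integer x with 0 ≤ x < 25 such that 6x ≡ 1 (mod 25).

21

gcd(25, 6) = 1  (25 = 4*6 + 1, 6 = 6*1).
Back-substituting, 6*(-4) + 25*(1) = 1.
So 6*-4 ≡ 1 (mod 25), and -4 mod 25 = 21.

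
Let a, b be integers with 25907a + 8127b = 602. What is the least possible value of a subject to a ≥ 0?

gcd(25907, 8127):
  25907 = 3×8127 + 1526
  8127 = 5×1526 + 497
  1526 = 3×497 + 35
  497 = 14×35 + 7
  35 = 5×7
so gcd(25907, 8127) = 7.
7 divides 602, so solutions exist.
Back-substitute for Bézout coefficients:
  7 = 497 - 14×35
  ... = 25907×(-229) + 8127×(730)
Scale by 602/7 = 86: (a₀, b₀) = (-19694, 62780).
General solution: a = -19694 + 1161t, b = 62780 - 3701t for integer t.
a ≥ 0: smallest is -19694 mod 1161 = 43 (at t = 17), with b = -137.

43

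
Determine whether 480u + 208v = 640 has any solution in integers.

gcd(480, 208):
  480 = 2*208 + 64
  208 = 3*64 + 16
  64 = 4*16
so gcd(480, 208) = 16.
16 divides 640, so integer solutions exist.

yes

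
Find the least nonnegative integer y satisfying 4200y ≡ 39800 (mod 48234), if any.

gcd(48234, 4200) = 6.
6 does not divide 39800, so the congruence has no solution.

no solution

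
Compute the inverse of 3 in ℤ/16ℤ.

gcd(16, 3):
  16 = 5×3 + 1
  3 = 3×1
so gcd(16, 3) = 1.
Back-substitute for Bézout coefficients:
  1 = 16 - 5×3
  ... = 3×(-5) + 16×(1)
So 3×-5 ≡ 1 (mod 16), and -5 mod 16 = 11.

11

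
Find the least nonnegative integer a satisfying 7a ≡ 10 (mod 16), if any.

gcd(16, 7) = 1.
1 divides 10, so solutions exist.
By Bézout, 7·(7) + 16·(-3) = 1.
So 7·(7) ≡ 1 (mod 16); multiply by 10: a ≡ 70 (mod 16).
Smallest nonnegative: a = 70 mod 16 = 6.

6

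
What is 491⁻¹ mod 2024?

371

gcd(2024, 491) = 1.
By Bézout, 491×(371) + 2024×(-90) = 1.
So 491×371 ≡ 1 (mod 2024), and 371 mod 2024 = 371.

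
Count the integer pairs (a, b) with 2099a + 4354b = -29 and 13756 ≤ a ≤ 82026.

gcd(4354, 2099):
  4354 = 2×2099 + 156
  2099 = 13×156 + 71
  156 = 2×71 + 14
  71 = 5×14 + 1
  14 = 14×1
so gcd(4354, 2099) = 1.
Back-substitute for Bézout coefficients:
  1 = 71 - 5×14
  ... = 2099×(307) + 4354×(-148)
Scale by -29: particular solution (-8903, 4292); reduce a mod 4354: (4159, -2005).
General solution: a = 4159 + 4354t, b = -2005 - 2099t for integer t.
13756 ≤ 4159 + 4354t ≤ 82026 gives t ∈ [3, 17], which is 15 values.

15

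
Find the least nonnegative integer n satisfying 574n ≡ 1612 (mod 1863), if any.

gcd(1863, 574):
  1863 = 3·574 + 141
  574 = 4·141 + 10
  141 = 14·10 + 1
  10 = 10·1
so gcd(1863, 574) = 1.
1 divides 1612, so solutions exist.
Back-substitute for Bézout coefficients:
  1 = 141 - 14·10
  ... = 574·(-185) + 1863·(57)
So 574·(-185) ≡ 1 (mod 1863); multiply by 1612: n ≡ -298220 (mod 1863).
Smallest nonnegative: n = -298220 mod 1863 = 1723.

1723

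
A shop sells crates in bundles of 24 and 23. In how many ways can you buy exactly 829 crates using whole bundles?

2

Need nonnegative integers with 24j + 23k = 829.
gcd(24, 23) = 1, and 24·(1) + 23·(-1) = 1.
So (j₀, k₀) = (829, -829); general j = 829 + 23t, k = -829 - 24t.
j ≥ 0 ⇒ t ≥ -36; k ≥ 0 ⇒ t ≤ -35. That's 2 values of t.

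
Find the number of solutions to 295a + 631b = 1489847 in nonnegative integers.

8

gcd(631, 295) = 1  (631 = 2×295 + 41, 295 = 7×41 + 8, 41 = 5×8 + 1, 8 = 8×1).
Back-substituting, 295×(-77) + 631×(36) = 1.
Scale by 1489847: one solution is (-114718219, 53634492). Reduce a mod 631: (105, 2312).
General: a = 105 + 631t, b = 2312 - 295t.
a ≥ 0 ⇒ t ≥ 0; b ≥ 0 ⇒ t ≤ 7. So t ∈ [0, 7]: 8 solutions.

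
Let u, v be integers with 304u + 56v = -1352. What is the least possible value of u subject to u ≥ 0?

gcd(304, 56) = 8.
8 divides -1352, so solutions exist.
By Bézout, 304×(-2) + 56×(11) = 8.
Scale by -1352/8 = -169: (u₀, v₀) = (338, -1859).
General solution: u = 338 + 7t, v = -1859 - 38t for integer t.
u ≥ 0: smallest is 338 mod 7 = 2 (at t = -48), with v = -35.

2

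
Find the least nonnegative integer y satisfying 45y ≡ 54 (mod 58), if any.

gcd(58, 45) = 1.
1 divides 54, so solutions exist.
By Bézout, 45·(-9) + 58·(7) = 1.
So 45·(-9) ≡ 1 (mod 58); multiply by 54: y ≡ -486 (mod 58).
Smallest nonnegative: y = -486 mod 58 = 36.

36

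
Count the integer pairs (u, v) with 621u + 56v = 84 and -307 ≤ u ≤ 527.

14

gcd(621, 56):
  621 = 11·56 + 5
  56 = 11·5 + 1
  5 = 5·1
so gcd(621, 56) = 1.
Back-substitute for Bézout coefficients:
  1 = 56 - 11·5
  ... = 621·(-11) + 56·(122)
Scale by 84: particular solution (-924, 10248); reduce u mod 56: (28, -309).
General solution: u = 28 + 56t, v = -309 - 621t for integer t.
-307 ≤ 28 + 56t ≤ 527 gives t ∈ [-5, 8], which is 14 values.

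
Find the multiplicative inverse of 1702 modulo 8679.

gcd(8679, 1702) = 1.
By Bézout, 1702·(-719) + 8679·(141) = 1.
So 1702·-719 ≡ 1 (mod 8679), and -719 mod 8679 = 7960.

7960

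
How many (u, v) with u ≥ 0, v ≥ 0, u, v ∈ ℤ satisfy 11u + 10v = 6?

0

gcd(11, 10) = 1  (11 = 1×10 + 1, 10 = 10×1).
Back-substituting, 11×(1) + 10×(-1) = 1.
Scale by 6: one solution is (6, -6). Reduce u mod 10: (6, -6).
General: u = 6 + 10t, v = -6 - 11t.
u ≥ 0 ⇒ t ≥ 0; v ≥ 0 ⇒ t ≤ -1. So t ∈ [0, -1]: 0 solutions.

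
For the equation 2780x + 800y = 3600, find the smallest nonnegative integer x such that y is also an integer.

gcd(2780, 800) = 20.
20 divides 3600, so solutions exist.
By Bézout, 2780×(19) + 800×(-66) = 20.
Scale by 3600/20 = 180: (x₀, y₀) = (3420, -11880).
General solution: x = 3420 + 40t, y = -11880 - 139t for integer t.
x ≥ 0: smallest is 3420 mod 40 = 20 (at t = -85), with y = -65.

20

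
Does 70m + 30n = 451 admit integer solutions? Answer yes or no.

gcd(70, 30) = 10  (70 = 2·30 + 10, 30 = 3·10).
10 does not divide 451 (remainder 1), so no integer solutions.

no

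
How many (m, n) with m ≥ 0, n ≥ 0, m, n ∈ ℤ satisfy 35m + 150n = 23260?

gcd(150, 35) = 5  (150 = 4*35 + 10, 35 = 3*10 + 5, 10 = 2*5).
Back-substituting, 35*(13) + 150*(-3) = 5.
Scale by 4652: one solution is (60476, -13956). Reduce m mod 30: (26, 149).
General: m = 26 + 30t, n = 149 - 7t.
m ≥ 0 ⇒ t ≥ 0; n ≥ 0 ⇒ t ≤ 21. So t ∈ [0, 21]: 22 solutions.

22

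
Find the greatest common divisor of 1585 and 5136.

1

gcd(5136, 1585):
  5136 = 3·1585 + 381
  1585 = 4·381 + 61
  381 = 6·61 + 15
  61 = 4·15 + 1
  15 = 15·1
so gcd(5136, 1585) = 1.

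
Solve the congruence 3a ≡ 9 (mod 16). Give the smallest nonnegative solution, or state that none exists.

gcd(16, 3):
  16 = 5×3 + 1
  3 = 3×1
so gcd(16, 3) = 1.
1 divides 9, so solutions exist.
Back-substitute for Bézout coefficients:
  1 = 16 - 5×3
  ... = 3×(-5) + 16×(1)
So 3×(-5) ≡ 1 (mod 16); multiply by 9: a ≡ -45 (mod 16).
Smallest nonnegative: a = -45 mod 16 = 3.

3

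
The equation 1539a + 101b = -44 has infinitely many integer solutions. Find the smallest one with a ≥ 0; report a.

15

gcd(1539, 101):
  1539 = 15×101 + 24
  101 = 4×24 + 5
  24 = 4×5 + 4
  5 = 1×4 + 1
  4 = 4×1
so gcd(1539, 101) = 1.
1 divides -44, so solutions exist.
Back-substitute for Bézout coefficients:
  1 = 5 - 1×4
  ... = 1539×(-21) + 101×(320)
Scale by -44/1 = -44: (a₀, b₀) = (924, -14080).
General solution: a = 924 + 101t, b = -14080 - 1539t for integer t.
a ≥ 0: smallest is 924 mod 101 = 15 (at t = -9), with b = -229.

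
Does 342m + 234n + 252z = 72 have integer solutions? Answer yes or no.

yes

gcd(342, 234) = 18  (342 = 1·234 + 108, 234 = 2·108 + 18, 108 = 6·18).
gcd(18, 252) = 18.
18 divides 72, so integer solutions exist.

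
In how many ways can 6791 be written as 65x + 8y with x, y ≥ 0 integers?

13

gcd(65, 8):
  65 = 8*8 + 1
  8 = 8*1
so gcd(65, 8) = 1.
Back-substitute for Bézout coefficients:
  1 = 65 - 8*8
  ... = 65*(1) + 8*(-8)
Scale by 6791: one solution is (6791, -54328). Reduce x mod 8: (7, 792).
General: x = 7 + 8t, y = 792 - 65t.
x ≥ 0 ⇒ t ≥ 0; y ≥ 0 ⇒ t ≤ 12. So t ∈ [0, 12]: 13 solutions.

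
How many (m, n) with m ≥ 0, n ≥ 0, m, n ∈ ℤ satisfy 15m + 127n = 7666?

4

gcd(127, 15):
  127 = 8×15 + 7
  15 = 2×7 + 1
  7 = 7×1
so gcd(127, 15) = 1.
Back-substitute for Bézout coefficients:
  1 = 15 - 2×7
  ... = 15×(17) + 127×(-2)
Scale by 7666: one solution is (130322, -15332). Reduce m mod 127: (20, 58).
General: m = 20 + 127t, n = 58 - 15t.
m ≥ 0 ⇒ t ≥ 0; n ≥ 0 ⇒ t ≤ 3. So t ∈ [0, 3]: 4 solutions.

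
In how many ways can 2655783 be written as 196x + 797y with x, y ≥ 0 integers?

17

gcd(797, 196) = 1.
By Bézout, 196*(61) + 797*(-15) = 1.
One solution: (558, 3195).
General: x = 558 + 797t, y = 3195 - 196t.
x ≥ 0 ⇒ t ≥ 0; y ≥ 0 ⇒ t ≤ 16. So t ∈ [0, 16]: 17 solutions.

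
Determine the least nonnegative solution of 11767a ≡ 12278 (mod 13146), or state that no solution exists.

gcd(13146, 11767) = 7  (13146 = 1*11767 + 1379, 11767 = 8*1379 + 735, 1379 = 1*735 + 644, 735 = 1*644 + 91, 644 = 7*91 + 7, 91 = 13*7).
7 divides 12278, so solutions exist.
Back-substituting, 11767*(-143) + 13146*(128) = 7.
So 11767*(-143) ≡ 7 (mod 13146); multiply by 1754: a ≡ -250822 (mod 1878).
Smallest nonnegative: a = -250822 mod 1878 = 830.

830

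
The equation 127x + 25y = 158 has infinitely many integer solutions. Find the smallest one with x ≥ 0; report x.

gcd(127, 25):
  127 = 5×25 + 2
  25 = 12×2 + 1
  2 = 2×1
so gcd(127, 25) = 1.
1 divides 158, so solutions exist.
Back-substitute for Bézout coefficients:
  1 = 25 - 12×2
  ... = 127×(-12) + 25×(61)
Scale by 158/1 = 158: (x₀, y₀) = (-1896, 9638).
General solution: x = -1896 + 25t, y = 9638 - 127t for integer t.
x ≥ 0: smallest is -1896 mod 25 = 4 (at t = 76), with y = -14.

4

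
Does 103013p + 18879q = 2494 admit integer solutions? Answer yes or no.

no

gcd(103013, 18879):
  103013 = 5·18879 + 8618
  18879 = 2·8618 + 1643
  8618 = 5·1643 + 403
  1643 = 4·403 + 31
  403 = 13·31
so gcd(103013, 18879) = 31.
31 does not divide 2494 (remainder 14), so no integer solutions.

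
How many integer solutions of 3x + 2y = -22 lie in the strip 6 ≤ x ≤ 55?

gcd(3, 2) = 1  (3 = 1·2 + 1, 2 = 2·1).
Back-substituting, 3·(1) + 2·(-1) = 1.
Scale by -22: particular solution (-22, 22); reduce x mod 2: (0, -11).
General solution: x = 0 + 2t, y = -11 - 3t for integer t.
6 ≤ 0 + 2t ≤ 55 gives t ∈ [3, 27], which is 25 values.

25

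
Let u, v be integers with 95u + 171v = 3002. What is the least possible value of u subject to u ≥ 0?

1

gcd(171, 95) = 19.
19 divides 3002, so solutions exist.
By Bézout, 95*(2) + 171*(-1) = 19.
Scale by 3002/19 = 158: (u₀, v₀) = (316, -158).
General solution: u = 316 + 9t, v = -158 - 5t for integer t.
u ≥ 0: smallest is 316 mod 9 = 1 (at t = -35), with v = 17.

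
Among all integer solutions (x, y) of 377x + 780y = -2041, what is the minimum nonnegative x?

gcd(780, 377) = 13  (780 = 2·377 + 26, 377 = 14·26 + 13, 26 = 2·13).
13 divides -2041, so solutions exist.
Back-substituting, 377·(29) + 780·(-14) = 13.
Scale by -2041/13 = -157: (x₀, y₀) = (-4553, 2198).
General solution: x = -4553 + 60t, y = 2198 - 29t for integer t.
x ≥ 0: smallest is -4553 mod 60 = 7 (at t = 76), with y = -6.

7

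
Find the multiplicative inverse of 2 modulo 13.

gcd(13, 2) = 1  (13 = 6×2 + 1, 2 = 2×1).
Back-substituting, 2×(-6) + 13×(1) = 1.
So 2×-6 ≡ 1 (mod 13), and -6 mod 13 = 7.

7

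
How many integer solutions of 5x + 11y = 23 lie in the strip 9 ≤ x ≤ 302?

gcd(11, 5) = 1.
By Bézout, 5*(-2) + 11*(1) = 1.
Particular solution: (9, -2).
General solution: x = 9 + 11t, y = -2 - 5t for integer t.
9 ≤ 9 + 11t ≤ 302 gives t ∈ [0, 26], which is 27 values.

27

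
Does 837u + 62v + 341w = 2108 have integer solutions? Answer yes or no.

yes

gcd(837, 62) = 31  (837 = 13*62 + 31, 62 = 2*31).
gcd(31, 341) = 31.
31 divides 2108, so integer solutions exist.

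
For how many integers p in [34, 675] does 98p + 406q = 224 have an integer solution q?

gcd(406, 98) = 14.
By Bézout, 98×(-4) + 406×(1) = 14.
Particular solution: (23, -5).
General solution: p = 23 + 29t, q = -5 - 7t for integer t.
34 ≤ 23 + 29t ≤ 675 gives t ∈ [1, 22], which is 22 values.

22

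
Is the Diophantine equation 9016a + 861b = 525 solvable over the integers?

yes

gcd(9016, 861):
  9016 = 10×861 + 406
  861 = 2×406 + 49
  406 = 8×49 + 14
  49 = 3×14 + 7
  14 = 2×7
so gcd(9016, 861) = 7.
7 divides 525, so integer solutions exist.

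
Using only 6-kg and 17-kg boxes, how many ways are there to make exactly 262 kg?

3

Need nonnegative integers with 6j + 17k = 262.
gcd(6, 17) = 1, and 6·(3) + 17·(-1) = 1.
So (j₀, k₀) = (786, -262); general j = 786 + 17t, k = -262 - 6t.
j ≥ 0 ⇒ t ≥ -46; k ≥ 0 ⇒ t ≤ -44. That's 3 values of t.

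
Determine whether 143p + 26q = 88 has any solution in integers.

gcd(143, 26) = 13  (143 = 5×26 + 13, 26 = 2×13).
13 does not divide 88 (remainder 10), so no integer solutions.

no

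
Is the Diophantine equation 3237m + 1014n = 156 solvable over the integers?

yes

gcd(3237, 1014) = 39.
39 divides 156, so integer solutions exist.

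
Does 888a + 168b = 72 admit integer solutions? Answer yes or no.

gcd(888, 168) = 24.
24 divides 72, so integer solutions exist.

yes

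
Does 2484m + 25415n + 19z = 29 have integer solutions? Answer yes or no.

gcd(25415, 2484) = 23  (25415 = 10·2484 + 575, 2484 = 4·575 + 184, 575 = 3·184 + 23, 184 = 8·23).
gcd(23, 19) = 1.
1 divides 29, so integer solutions exist.

yes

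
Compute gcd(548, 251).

gcd(548, 251) = 1  (548 = 2×251 + 46, 251 = 5×46 + 21, 46 = 2×21 + 4, 21 = 5×4 + 1, 4 = 4×1).

1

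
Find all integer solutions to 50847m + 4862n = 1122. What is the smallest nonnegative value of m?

gcd(50847, 4862):
  50847 = 10*4862 + 2227
  4862 = 2*2227 + 408
  2227 = 5*408 + 187
  408 = 2*187 + 34
  187 = 5*34 + 17
  34 = 2*17
so gcd(50847, 4862) = 17.
17 divides 1122, so solutions exist.
Back-substitute for Bézout coefficients:
  17 = 187 - 5*34
  ... = 50847*(131) + 4862*(-1370)
Scale by 1122/17 = 66: (m₀, n₀) = (8646, -90420).
General solution: m = 8646 + 286t, n = -90420 - 2991t for integer t.
m ≥ 0: smallest is 8646 mod 286 = 66 (at t = -30), with n = -690.

66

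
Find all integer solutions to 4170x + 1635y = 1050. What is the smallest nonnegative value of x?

92

gcd(4170, 1635) = 15  (4170 = 2·1635 + 900, 1635 = 1·900 + 735, 900 = 1·735 + 165, 735 = 4·165 + 75, 165 = 2·75 + 15, 75 = 5·15).
15 divides 1050, so solutions exist.
Back-substituting, 4170·(20) + 1635·(-51) = 15.
Scale by 1050/15 = 70: (x₀, y₀) = (1400, -3570).
General solution: x = 1400 + 109t, y = -3570 - 278t for integer t.
x ≥ 0: smallest is 1400 mod 109 = 92 (at t = -12), with y = -234.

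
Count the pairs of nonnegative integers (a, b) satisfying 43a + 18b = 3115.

4

gcd(43, 18) = 1.
By Bézout, 43·(-5) + 18·(12) = 1.
One solution: (13, 142).
General: a = 13 + 18t, b = 142 - 43t.
a ≥ 0 ⇒ t ≥ 0; b ≥ 0 ⇒ t ≤ 3. So t ∈ [0, 3]: 4 solutions.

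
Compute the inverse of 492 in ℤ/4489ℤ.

gcd(4489, 492) = 1  (4489 = 9*492 + 61, 492 = 8*61 + 4, 61 = 15*4 + 1, 4 = 4*1).
Back-substituting, 492*(-1104) + 4489*(121) = 1.
So 492*-1104 ≡ 1 (mod 4489), and -1104 mod 4489 = 3385.

3385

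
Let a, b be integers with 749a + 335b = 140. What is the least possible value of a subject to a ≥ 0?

gcd(749, 335) = 1  (749 = 2×335 + 79, 335 = 4×79 + 19, 79 = 4×19 + 3, 19 = 6×3 + 1, 3 = 3×1).
1 divides 140, so solutions exist.
Back-substituting, 749×(-106) + 335×(237) = 1.
Scale by 140/1 = 140: (a₀, b₀) = (-14840, 33180).
General solution: a = -14840 + 335t, b = 33180 - 749t for integer t.
a ≥ 0: smallest is -14840 mod 335 = 235 (at t = 45), with b = -525.

235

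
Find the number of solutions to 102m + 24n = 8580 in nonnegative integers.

21

gcd(102, 24) = 6  (102 = 4·24 + 6, 24 = 4·6).
Back-substituting, 102·(1) + 24·(-4) = 6.
Scale by 1430: one solution is (1430, -5720). Reduce m mod 4: (2, 349).
General: m = 2 + 4t, n = 349 - 17t.
m ≥ 0 ⇒ t ≥ 0; n ≥ 0 ⇒ t ≤ 20. So t ∈ [0, 20]: 21 solutions.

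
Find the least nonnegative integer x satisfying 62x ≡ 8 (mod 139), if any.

36

gcd(139, 62) = 1  (139 = 2×62 + 15, 62 = 4×15 + 2, 15 = 7×2 + 1, 2 = 2×1).
1 divides 8, so solutions exist.
Back-substituting, 62×(-65) + 139×(29) = 1.
So 62×(-65) ≡ 1 (mod 139); multiply by 8: x ≡ -520 (mod 139).
Smallest nonnegative: x = -520 mod 139 = 36.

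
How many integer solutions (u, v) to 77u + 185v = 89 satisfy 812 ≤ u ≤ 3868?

gcd(185, 77):
  185 = 2·77 + 31
  77 = 2·31 + 15
  31 = 2·15 + 1
  15 = 15·1
so gcd(185, 77) = 1.
Back-substitute for Bézout coefficients:
  1 = 31 - 2·15
  ... = 77·(-12) + 185·(5)
Scale by 89: particular solution (-1068, 445); reduce u mod 185: (42, -17).
General solution: u = 42 + 185t, v = -17 - 77t for integer t.
812 ≤ 42 + 185t ≤ 3868 gives t ∈ [5, 20], which is 16 values.

16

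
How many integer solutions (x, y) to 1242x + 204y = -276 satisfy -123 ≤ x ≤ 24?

4

gcd(1242, 204) = 6  (1242 = 6×204 + 18, 204 = 11×18 + 6, 18 = 3×6).
Back-substituting, 1242×(-11) + 204×(67) = 6.
Scale by -46: particular solution (506, -3082); reduce x mod 34: (30, -184).
General solution: x = 30 + 34t, y = -184 - 207t for integer t.
-123 ≤ 30 + 34t ≤ 24 gives t ∈ [-4, -1], which is 4 values.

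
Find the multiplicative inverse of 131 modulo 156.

gcd(156, 131) = 1.
By Bézout, 131×(-25) + 156×(21) = 1.
So 131×-25 ≡ 1 (mod 156), and -25 mod 156 = 131.

131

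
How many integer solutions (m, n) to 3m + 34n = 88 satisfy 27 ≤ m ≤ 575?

gcd(34, 3):
  34 = 11×3 + 1
  3 = 3×1
so gcd(34, 3) = 1.
Back-substitute for Bézout coefficients:
  1 = 34 - 11×3
  ... = 3×(-11) + 34×(1)
Scale by 88: particular solution (-968, 88); reduce m mod 34: (18, 1).
General solution: m = 18 + 34t, n = 1 - 3t for integer t.
27 ≤ 18 + 34t ≤ 575 gives t ∈ [1, 16], which is 16 values.

16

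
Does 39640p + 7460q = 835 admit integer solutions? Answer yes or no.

no

gcd(39640, 7460) = 20  (39640 = 5·7460 + 2340, 7460 = 3·2340 + 440, 2340 = 5·440 + 140, 440 = 3·140 + 20, 140 = 7·20).
20 does not divide 835 (remainder 15), so no integer solutions.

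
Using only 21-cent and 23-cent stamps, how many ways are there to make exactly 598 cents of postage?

2

Need nonnegative integers with 21j + 23k = 598.
gcd(21, 23) = 1, and 21·(11) + 23·(-10) = 1.
So (j₀, k₀) = (6578, -5980); general j = 6578 + 23t, k = -5980 - 21t.
j ≥ 0 ⇒ t ≥ -286; k ≥ 0 ⇒ t ≤ -285. That's 2 values of t.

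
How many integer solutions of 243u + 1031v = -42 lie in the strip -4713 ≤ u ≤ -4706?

gcd(1031, 243):
  1031 = 4·243 + 59
  243 = 4·59 + 7
  59 = 8·7 + 3
  7 = 2·3 + 1
  3 = 3·1
so gcd(1031, 243) = 1.
Back-substitute for Bézout coefficients:
  1 = 7 - 2·3
  ... = 243·(297) + 1031·(-70)
Scale by -42: particular solution (-12474, 2940); reduce u mod 1031: (929, -219).
General solution: u = 929 + 1031t, v = -219 - 243t for integer t.
-4713 ≤ 929 + 1031t ≤ -4706 gives t ∈ [-5, -6], which is 0 values.

0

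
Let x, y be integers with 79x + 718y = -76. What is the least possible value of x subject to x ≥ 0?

gcd(718, 79) = 1.
1 divides -76, so solutions exist.
By Bézout, 79*(-309) + 718*(34) = 1.
Scale by -76/1 = -76: (x₀, y₀) = (23484, -2584).
General solution: x = 23484 + 718t, y = -2584 - 79t for integer t.
x ≥ 0: smallest is 23484 mod 718 = 508 (at t = -32), with y = -56.

508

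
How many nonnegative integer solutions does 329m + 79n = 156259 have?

6

gcd(329, 79) = 1  (329 = 4×79 + 13, 79 = 6×13 + 1, 13 = 13×1).
Back-substituting, 329×(-6) + 79×(25) = 1.
Scale by 156259: one solution is (-937554, 3906475). Reduce m mod 79: (18, 1903).
General: m = 18 + 79t, n = 1903 - 329t.
m ≥ 0 ⇒ t ≥ 0; n ≥ 0 ⇒ t ≤ 5. So t ∈ [0, 5]: 6 solutions.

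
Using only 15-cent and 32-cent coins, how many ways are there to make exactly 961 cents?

2

Need nonnegative integers with 15j + 32k = 961.
gcd(15, 32) = 1, and 15·(15) + 32·(-7) = 1.
So (j₀, k₀) = (14415, -6727); general j = 14415 + 32t, k = -6727 - 15t.
j ≥ 0 ⇒ t ≥ -450; k ≥ 0 ⇒ t ≤ -449. That's 2 values of t.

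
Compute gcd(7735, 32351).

17

gcd(32351, 7735):
  32351 = 4*7735 + 1411
  7735 = 5*1411 + 680
  1411 = 2*680 + 51
  680 = 13*51 + 17
  51 = 3*17
so gcd(32351, 7735) = 17.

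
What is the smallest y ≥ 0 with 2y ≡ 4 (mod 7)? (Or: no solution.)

2

gcd(7, 2) = 1.
1 divides 4, so solutions exist.
By Bézout, 2·(-3) + 7·(1) = 1.
So 2·(-3) ≡ 1 (mod 7); multiply by 4: y ≡ -12 (mod 7).
Smallest nonnegative: y = -12 mod 7 = 2.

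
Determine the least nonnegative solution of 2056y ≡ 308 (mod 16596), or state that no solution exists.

3011

gcd(16596, 2056) = 4  (16596 = 8×2056 + 148, 2056 = 13×148 + 132, 148 = 1×132 + 16, 132 = 8×16 + 4, 16 = 4×4).
4 divides 308, so solutions exist.
Back-substituting, 2056×(1009) + 16596×(-125) = 4.
So 2056×(1009) ≡ 4 (mod 16596); multiply by 77: y ≡ 77693 (mod 4149).
Smallest nonnegative: y = 77693 mod 4149 = 3011.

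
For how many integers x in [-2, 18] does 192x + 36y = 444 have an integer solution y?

7

gcd(192, 36) = 12.
By Bézout, 192×(1) + 36×(-5) = 12.
Particular solution: (1, 7).
General solution: x = 1 + 3t, y = 7 - 16t for integer t.
-2 ≤ 1 + 3t ≤ 18 gives t ∈ [-1, 5], which is 7 values.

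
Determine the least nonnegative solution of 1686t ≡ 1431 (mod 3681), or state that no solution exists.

1182

gcd(3681, 1686) = 3  (3681 = 2*1686 + 309, 1686 = 5*309 + 141, 309 = 2*141 + 27, 141 = 5*27 + 6, 27 = 4*6 + 3, 6 = 2*3).
3 divides 1431, so solutions exist.
Back-substituting, 1686*(-548) + 3681*(251) = 3.
So 1686*(-548) ≡ 3 (mod 3681); multiply by 477: t ≡ -261396 (mod 1227).
Smallest nonnegative: t = -261396 mod 1227 = 1182.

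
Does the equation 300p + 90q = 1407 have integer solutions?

no

gcd(300, 90) = 30.
30 does not divide 1407 (remainder 27), so no integer solutions.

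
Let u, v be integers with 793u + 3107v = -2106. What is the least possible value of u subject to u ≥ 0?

205

gcd(3107, 793) = 13  (3107 = 3×793 + 728, 793 = 1×728 + 65, 728 = 11×65 + 13, 65 = 5×13).
13 divides -2106, so solutions exist.
Back-substituting, 793×(-47) + 3107×(12) = 13.
Scale by -2106/13 = -162: (u₀, v₀) = (7614, -1944).
General solution: u = 7614 + 239t, v = -1944 - 61t for integer t.
u ≥ 0: smallest is 7614 mod 239 = 205 (at t = -31), with v = -53.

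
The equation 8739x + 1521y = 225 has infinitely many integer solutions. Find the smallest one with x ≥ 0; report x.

23

gcd(8739, 1521):
  8739 = 5·1521 + 1134
  1521 = 1·1134 + 387
  1134 = 2·387 + 360
  387 = 1·360 + 27
  360 = 13·27 + 9
  27 = 3·9
so gcd(8739, 1521) = 9.
9 divides 225, so solutions exist.
Back-substitute for Bézout coefficients:
  9 = 360 - 13·27
  ... = 8739·(55) + 1521·(-316)
Scale by 225/9 = 25: (x₀, y₀) = (1375, -7900).
General solution: x = 1375 + 169t, y = -7900 - 971t for integer t.
x ≥ 0: smallest is 1375 mod 169 = 23 (at t = -8), with y = -132.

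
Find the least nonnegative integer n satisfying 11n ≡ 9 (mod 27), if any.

18

gcd(27, 11):
  27 = 2×11 + 5
  11 = 2×5 + 1
  5 = 5×1
so gcd(27, 11) = 1.
1 divides 9, so solutions exist.
Back-substitute for Bézout coefficients:
  1 = 11 - 2×5
  ... = 11×(5) + 27×(-2)
So 11×(5) ≡ 1 (mod 27); multiply by 9: n ≡ 45 (mod 27).
Smallest nonnegative: n = 45 mod 27 = 18.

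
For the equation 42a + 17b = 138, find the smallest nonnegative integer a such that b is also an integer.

gcd(42, 17):
  42 = 2*17 + 8
  17 = 2*8 + 1
  8 = 8*1
so gcd(42, 17) = 1.
1 divides 138, so solutions exist.
Back-substitute for Bézout coefficients:
  1 = 17 - 2*8
  ... = 42*(-2) + 17*(5)
Scale by 138/1 = 138: (a₀, b₀) = (-276, 690).
General solution: a = -276 + 17t, b = 690 - 42t for integer t.
a ≥ 0: smallest is -276 mod 17 = 13 (at t = 17), with b = -24.

13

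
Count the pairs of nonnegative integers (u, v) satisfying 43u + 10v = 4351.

10

gcd(43, 10) = 1  (43 = 4*10 + 3, 10 = 3*3 + 1, 3 = 3*1).
Back-substituting, 43*(-3) + 10*(13) = 1.
Scale by 4351: one solution is (-13053, 56563). Reduce u mod 10: (7, 405).
General: u = 7 + 10t, v = 405 - 43t.
u ≥ 0 ⇒ t ≥ 0; v ≥ 0 ⇒ t ≤ 9. So t ∈ [0, 9]: 10 solutions.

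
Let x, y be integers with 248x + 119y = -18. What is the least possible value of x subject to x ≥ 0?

gcd(248, 119) = 1  (248 = 2·119 + 10, 119 = 11·10 + 9, 10 = 1·9 + 1, 9 = 9·1).
1 divides -18, so solutions exist.
Back-substituting, 248·(12) + 119·(-25) = 1.
Scale by -18/1 = -18: (x₀, y₀) = (-216, 450).
General solution: x = -216 + 119t, y = 450 - 248t for integer t.
x ≥ 0: smallest is -216 mod 119 = 22 (at t = 2), with y = -46.

22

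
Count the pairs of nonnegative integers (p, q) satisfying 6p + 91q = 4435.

gcd(91, 6) = 1  (91 = 15×6 + 1, 6 = 6×1).
Back-substituting, 6×(-15) + 91×(1) = 1.
Scale by 4435: one solution is (-66525, 4435). Reduce p mod 91: (87, 43).
General: p = 87 + 91t, q = 43 - 6t.
p ≥ 0 ⇒ t ≥ 0; q ≥ 0 ⇒ t ≤ 7. So t ∈ [0, 7]: 8 solutions.

8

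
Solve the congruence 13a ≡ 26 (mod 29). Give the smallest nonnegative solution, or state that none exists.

gcd(29, 13) = 1  (29 = 2·13 + 3, 13 = 4·3 + 1, 3 = 3·1).
1 divides 26, so solutions exist.
Back-substituting, 13·(9) + 29·(-4) = 1.
So 13·(9) ≡ 1 (mod 29); multiply by 26: a ≡ 234 (mod 29).
Smallest nonnegative: a = 234 mod 29 = 2.

2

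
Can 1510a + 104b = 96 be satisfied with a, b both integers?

gcd(1510, 104) = 2  (1510 = 14·104 + 54, 104 = 1·54 + 50, 54 = 1·50 + 4, 50 = 12·4 + 2, 4 = 2·2).
2 divides 96, so integer solutions exist.

yes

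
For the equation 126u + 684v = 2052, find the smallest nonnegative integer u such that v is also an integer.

0

gcd(684, 126) = 18  (684 = 5×126 + 54, 126 = 2×54 + 18, 54 = 3×18).
18 divides 2052, so solutions exist.
Back-substituting, 126×(11) + 684×(-2) = 18.
Scale by 2052/18 = 114: (u₀, v₀) = (1254, -228).
General solution: u = 1254 + 38t, v = -228 - 7t for integer t.
u ≥ 0: smallest is 1254 mod 38 = 0 (at t = -33), with v = 3.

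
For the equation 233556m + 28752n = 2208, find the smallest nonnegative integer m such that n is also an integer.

1024

gcd(233556, 28752) = 12  (233556 = 8·28752 + 3540, 28752 = 8·3540 + 432, 3540 = 8·432 + 84, 432 = 5·84 + 12, 84 = 7·12).
12 divides 2208, so solutions exist.
Back-substituting, 233556·(-333) + 28752·(2705) = 12.
Scale by 2208/12 = 184: (m₀, n₀) = (-61272, 497720).
General solution: m = -61272 + 2396t, n = 497720 - 19463t for integer t.
m ≥ 0: smallest is -61272 mod 2396 = 1024 (at t = 26), with n = -8318.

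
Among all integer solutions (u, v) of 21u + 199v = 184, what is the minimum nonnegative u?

gcd(199, 21) = 1  (199 = 9*21 + 10, 21 = 2*10 + 1, 10 = 10*1).
1 divides 184, so solutions exist.
Back-substituting, 21*(19) + 199*(-2) = 1.
Scale by 184/1 = 184: (u₀, v₀) = (3496, -368).
General solution: u = 3496 + 199t, v = -368 - 21t for integer t.
u ≥ 0: smallest is 3496 mod 199 = 113 (at t = -17), with v = -11.

113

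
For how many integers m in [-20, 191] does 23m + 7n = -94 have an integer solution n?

gcd(23, 7) = 1  (23 = 3×7 + 2, 7 = 3×2 + 1, 2 = 2×1).
Back-substituting, 23×(-3) + 7×(10) = 1.
Scale by -94: particular solution (282, -940); reduce m mod 7: (2, -20).
General solution: m = 2 + 7t, n = -20 - 23t for integer t.
-20 ≤ 2 + 7t ≤ 191 gives t ∈ [-3, 27], which is 31 values.

31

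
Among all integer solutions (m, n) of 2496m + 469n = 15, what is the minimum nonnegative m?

261

gcd(2496, 469):
  2496 = 5*469 + 151
  469 = 3*151 + 16
  151 = 9*16 + 7
  16 = 2*7 + 2
  7 = 3*2 + 1
  2 = 2*1
so gcd(2496, 469) = 1.
1 divides 15, so solutions exist.
Back-substitute for Bézout coefficients:
  1 = 7 - 3*2
  ... = 2496*(205) + 469*(-1091)
Scale by 15/1 = 15: (m₀, n₀) = (3075, -16365).
General solution: m = 3075 + 469t, n = -16365 - 2496t for integer t.
m ≥ 0: smallest is 3075 mod 469 = 261 (at t = -6), with n = -1389.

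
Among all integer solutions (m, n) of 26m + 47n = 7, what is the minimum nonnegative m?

gcd(47, 26) = 1.
1 divides 7, so solutions exist.
By Bézout, 26*(-9) + 47*(5) = 1.
Scale by 7/1 = 7: (m₀, n₀) = (-63, 35).
General solution: m = -63 + 47t, n = 35 - 26t for integer t.
m ≥ 0: smallest is -63 mod 47 = 31 (at t = 2), with n = -17.

31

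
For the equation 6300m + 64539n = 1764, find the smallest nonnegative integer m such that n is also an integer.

2295

gcd(64539, 6300) = 9.
9 divides 1764, so solutions exist.
By Bézout, 6300*(-1342) + 64539*(131) = 9.
Scale by 1764/9 = 196: (m₀, n₀) = (-263032, 25676).
General solution: m = -263032 + 7171t, n = 25676 - 700t for integer t.
m ≥ 0: smallest is -263032 mod 7171 = 2295 (at t = 37), with n = -224.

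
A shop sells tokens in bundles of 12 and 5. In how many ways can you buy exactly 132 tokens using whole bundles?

Need nonnegative integers with 12j + 5k = 132.
gcd(12, 5) = 1, and 12·(-2) + 5·(5) = 1.
So (j₀, k₀) = (-264, 660); general j = -264 + 5t, k = 660 - 12t.
j ≥ 0 ⇒ t ≥ 53; k ≥ 0 ⇒ t ≤ 55. That's 3 values of t.

3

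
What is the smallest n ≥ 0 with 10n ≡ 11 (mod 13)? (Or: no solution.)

gcd(13, 10) = 1  (13 = 1·10 + 3, 10 = 3·3 + 1, 3 = 3·1).
1 divides 11, so solutions exist.
Back-substituting, 10·(4) + 13·(-3) = 1.
So 10·(4) ≡ 1 (mod 13); multiply by 11: n ≡ 44 (mod 13).
Smallest nonnegative: n = 44 mod 13 = 5.

5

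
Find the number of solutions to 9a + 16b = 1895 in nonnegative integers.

gcd(16, 9):
  16 = 1×9 + 7
  9 = 1×7 + 2
  7 = 3×2 + 1
  2 = 2×1
so gcd(16, 9) = 1.
Back-substitute for Bézout coefficients:
  1 = 7 - 3×2
  ... = 9×(-7) + 16×(4)
Scale by 1895: one solution is (-13265, 7580). Reduce a mod 16: (15, 110).
General: a = 15 + 16t, b = 110 - 9t.
a ≥ 0 ⇒ t ≥ 0; b ≥ 0 ⇒ t ≤ 12. So t ∈ [0, 12]: 13 solutions.

13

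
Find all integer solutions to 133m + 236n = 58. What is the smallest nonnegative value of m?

gcd(236, 133):
  236 = 1·133 + 103
  133 = 1·103 + 30
  103 = 3·30 + 13
  30 = 2·13 + 4
  13 = 3·4 + 1
  4 = 4·1
so gcd(236, 133) = 1.
1 divides 58, so solutions exist.
Back-substitute for Bézout coefficients:
  1 = 13 - 3·4
  ... = 133·(-55) + 236·(31)
Scale by 58/1 = 58: (m₀, n₀) = (-3190, 1798).
General solution: m = -3190 + 236t, n = 1798 - 133t for integer t.
m ≥ 0: smallest is -3190 mod 236 = 114 (at t = 14), with n = -64.

114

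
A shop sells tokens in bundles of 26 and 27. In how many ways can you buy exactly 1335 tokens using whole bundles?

Need nonnegative integers with 26j + 27k = 1335.
gcd(26, 27) = 1, and 26·(-1) + 27·(1) = 1.
So (j₀, k₀) = (-1335, 1335); general j = -1335 + 27t, k = 1335 - 26t.
j ≥ 0 ⇒ t ≥ 50; k ≥ 0 ⇒ t ≤ 51. That's 2 values of t.

2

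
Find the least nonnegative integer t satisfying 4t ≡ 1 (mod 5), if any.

gcd(5, 4):
  5 = 1×4 + 1
  4 = 4×1
so gcd(5, 4) = 1.
1 divides 1, so solutions exist.
Back-substitute for Bézout coefficients:
  1 = 5 - 1×4
  ... = 4×(-1) + 5×(1)
So 4×(-1) ≡ 1 (mod 5); multiply by 1: t ≡ -1 (mod 5).
Smallest nonnegative: t = -1 mod 5 = 4.

4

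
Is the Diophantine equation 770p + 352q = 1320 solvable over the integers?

gcd(770, 352) = 22.
22 divides 1320, so integer solutions exist.

yes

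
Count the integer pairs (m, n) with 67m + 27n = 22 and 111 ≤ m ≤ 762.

gcd(67, 27):
  67 = 2*27 + 13
  27 = 2*13 + 1
  13 = 13*1
so gcd(67, 27) = 1.
Back-substitute for Bézout coefficients:
  1 = 27 - 2*13
  ... = 67*(-2) + 27*(5)
Scale by 22: particular solution (-44, 110); reduce m mod 27: (10, -24).
General solution: m = 10 + 27t, n = -24 - 67t for integer t.
111 ≤ 10 + 27t ≤ 762 gives t ∈ [4, 27], which is 24 values.

24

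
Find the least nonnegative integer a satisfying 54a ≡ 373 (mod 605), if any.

gcd(605, 54) = 1  (605 = 11×54 + 11, 54 = 4×11 + 10, 11 = 1×10 + 1, 10 = 10×1).
1 divides 373, so solutions exist.
Back-substituting, 54×(-56) + 605×(5) = 1.
So 54×(-56) ≡ 1 (mod 605); multiply by 373: a ≡ -20888 (mod 605).
Smallest nonnegative: a = -20888 mod 605 = 287.

287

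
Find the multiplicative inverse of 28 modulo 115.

gcd(115, 28) = 1  (115 = 4*28 + 3, 28 = 9*3 + 1, 3 = 3*1).
Back-substituting, 28*(37) + 115*(-9) = 1.
So 28*37 ≡ 1 (mod 115), and 37 mod 115 = 37.

37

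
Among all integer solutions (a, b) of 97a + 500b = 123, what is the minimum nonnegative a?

259

gcd(500, 97):
  500 = 5×97 + 15
  97 = 6×15 + 7
  15 = 2×7 + 1
  7 = 7×1
so gcd(500, 97) = 1.
1 divides 123, so solutions exist.
Back-substitute for Bézout coefficients:
  1 = 15 - 2×7
  ... = 97×(-67) + 500×(13)
Scale by 123/1 = 123: (a₀, b₀) = (-8241, 1599).
General solution: a = -8241 + 500t, b = 1599 - 97t for integer t.
a ≥ 0: smallest is -8241 mod 500 = 259 (at t = 17), with b = -50.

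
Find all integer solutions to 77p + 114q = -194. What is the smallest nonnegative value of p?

110

gcd(114, 77) = 1.
1 divides -194, so solutions exist.
By Bézout, 77·(-37) + 114·(25) = 1.
Scale by -194/1 = -194: (p₀, q₀) = (7178, -4850).
General solution: p = 7178 + 114t, q = -4850 - 77t for integer t.
p ≥ 0: smallest is 7178 mod 114 = 110 (at t = -62), with q = -76.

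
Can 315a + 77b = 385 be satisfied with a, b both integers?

yes

gcd(315, 77) = 7  (315 = 4·77 + 7, 77 = 11·7).
7 divides 385, so integer solutions exist.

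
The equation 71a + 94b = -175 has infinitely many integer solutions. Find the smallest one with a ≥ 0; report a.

73

gcd(94, 71) = 1  (94 = 1·71 + 23, 71 = 3·23 + 2, 23 = 11·2 + 1, 2 = 2·1).
1 divides -175, so solutions exist.
Back-substituting, 71·(-45) + 94·(34) = 1.
Scale by -175/1 = -175: (a₀, b₀) = (7875, -5950).
General solution: a = 7875 + 94t, b = -5950 - 71t for integer t.
a ≥ 0: smallest is 7875 mod 94 = 73 (at t = -83), with b = -57.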